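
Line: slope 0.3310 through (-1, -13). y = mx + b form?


y + 13 = 0.3310(x + 1)
y = 0.3310x - 13 - 0.3310*(-1)
y = 0.3310x - 12.6690

y = 0.3310x - 12.6690


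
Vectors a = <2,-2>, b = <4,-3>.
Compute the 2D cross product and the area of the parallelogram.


cross = 2*(-3) + 2*4 = -6 + 8 = 2
Parallelogram area = |2| = 2

cross = 2, parallelogram area = 2


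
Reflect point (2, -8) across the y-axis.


Reflection rule for y-axis: (-x, y)
(2, -8) -> (-2, -8)

(-2, -8)


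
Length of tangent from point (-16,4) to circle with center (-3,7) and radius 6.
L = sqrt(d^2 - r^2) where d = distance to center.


d = sqrt((-16+ 3)^2 + (4-7)^2) = sqrt(169+9) = 13.3417
L = sqrt(178.0000 - 36) = sqrt(142.0000) = 11.9164

11.9164


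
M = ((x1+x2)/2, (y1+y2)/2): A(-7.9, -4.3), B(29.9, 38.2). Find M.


Mx = (-7.9 + 29.9)/2 = 22.0/2 = 11.0000
My = (-4.3 + 38.2)/2 = 33.9/2 = 16.9500

(11.0000, 16.9500)


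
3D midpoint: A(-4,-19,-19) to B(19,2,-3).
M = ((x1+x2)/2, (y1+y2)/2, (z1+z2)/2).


Mx = (-4+19)/2 = 7.5000
My = (-19+2)/2 = -8.5000
Mz = (-19- 3)/2 = -11.0000

M = (7.5000, -8.5000, -11.0000)


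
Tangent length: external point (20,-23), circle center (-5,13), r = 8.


d = sqrt((20+ 5)^2 + (-23-13)^2) = sqrt(625+1296) = 43.8292
L = sqrt(1921.0000 - 64) = sqrt(1857.0000) = 43.0929

43.0929


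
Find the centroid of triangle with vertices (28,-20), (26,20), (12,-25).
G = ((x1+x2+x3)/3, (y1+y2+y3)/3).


Gx = (28+26+12)/3 = 66/3 = 22.0000
Gy = (-20+20- 25)/3 = -25/3 = -8.3333

G = (22.0000, -8.3333)


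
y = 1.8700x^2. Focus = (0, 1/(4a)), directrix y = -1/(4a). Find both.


a = 1.8700
1/(4a) = 0.1337
Focus = (0, 0.1337)
Directrix: y = -0.1337

Focus = (0, 0.1337), Directrix: y = -0.1337


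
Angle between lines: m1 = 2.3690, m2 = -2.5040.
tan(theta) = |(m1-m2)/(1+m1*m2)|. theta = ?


m1-m2 = 4.873
1+m1*m2 = -4.931976
tan(theta) = |4.873/(-4.931976)| = 0.988042
theta = arctan(|4.873/(-4.931976)|) = 44.6554 degrees (acute angle)

44.6554 degrees


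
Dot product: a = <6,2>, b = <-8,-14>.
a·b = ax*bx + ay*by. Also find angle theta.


a·b = 6*(-8) + 2*(-14) = -48 - 28 = -76
|a| = sqrt(36+4) = 6.3246
|b| = sqrt(64+196) = 16.1245
cos(theta) = -76/(sqrt(40)*sqrt(260)) = -76/sqrt(10400) = -0.745241
theta = arccos(-76/sqrt(10400)) = 138.1798 degrees

a·b = -76, theta = 138.1798 deg


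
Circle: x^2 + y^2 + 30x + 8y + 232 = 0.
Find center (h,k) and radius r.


h = -D/2 = -30/2 = -15
k = -E/2 = -8/2 = -4
r^2 = h^2 + k^2 - F = 225 + 16 - 232 = 9
r = 3

Center (-15, -4), radius = 3


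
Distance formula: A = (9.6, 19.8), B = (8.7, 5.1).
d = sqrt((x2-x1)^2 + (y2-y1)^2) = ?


dx = 8.7 - 9.6 = -0.9
dy = 5.1 - 19.8 = -14.7
d = sqrt(0.81 + 216.09) = sqrt(216.9) = 14.7275

14.7275


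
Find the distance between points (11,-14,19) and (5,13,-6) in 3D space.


dx=-6, dy=27, dz=-25
d = sqrt(36+729+625) = sqrt(1390) = 37.2827

37.2827


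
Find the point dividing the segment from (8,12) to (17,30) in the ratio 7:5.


Px = (7*17 + 5*8)/12 = 159/12 = 13.2500
Py = (7*30 + 5*12)/12 = 270/12 = 22.5000

P = (13.2500, 22.5000)


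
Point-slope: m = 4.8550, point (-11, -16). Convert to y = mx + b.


y + 16 = 4.8550(x + 11)
y = 4.8550x - 16 - 4.8550*(-11)
y = 4.8550x + 37.4050

y = 4.8550x + 37.4050


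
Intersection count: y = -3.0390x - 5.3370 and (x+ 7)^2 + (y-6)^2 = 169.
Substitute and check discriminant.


Substitute y = -3.0390x - 5.3370: (x+ 7)^2 + (-3.0390x- 5.3370-6)^2 = 169
Expand to Ax^2 + Bx + C = 0, where b-k = -11.337
A = 1+m^2 = 10.235521
B = 2(m(b-k) - h) = 2(-3.0390*(-11.337) + 7) = 82.906286
C = h^2 + (b-k)^2 - r^2 = 49 + 128.527569 - 169 = 8.527569
disc = B^2-4AC = 6873.4523 - 349.1364 = 6524.3159
disc > 0

2 intersection points


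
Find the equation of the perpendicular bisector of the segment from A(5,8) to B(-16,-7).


Midpoint = (-5.5, 0.5)
Slope of AB = dy/dx = -15/(-21) = 0.7143
Perp slope = -dx/dy = -21/15 = -1.4000
b = My - (perp slope)*Mx = 0.5 + (-21*(-5.5))/(-15) = 0.5 - 7.7000 = -7.2000

y = -1.4000x - 7.2000


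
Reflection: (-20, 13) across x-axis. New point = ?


Reflection rule for x-axis: (x, -y)
(-20, 13) -> (-20, -13)

(-20, -13)


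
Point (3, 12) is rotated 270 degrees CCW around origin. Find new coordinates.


cos(270) = 0, sin(270) = -1
x' = 3*0 - 12*(-1) = 12
y' = 3*(-1) + 12*0 = -3

(12, -3)


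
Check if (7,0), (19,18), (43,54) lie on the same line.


7*(18-54) + 19*(54-0) + 43*(0-18)
= -252 + 1026 - 774 = 0

Yes, collinear (determinant = 0)


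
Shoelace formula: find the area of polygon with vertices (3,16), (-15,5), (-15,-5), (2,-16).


sum(xi*y_{i+1}) = 3*5 - 15*(-5) - 15*(-16) + 2*16 = 362
sum(yi*x_{i+1}) = 16*(-15) + 5*(-15) - 5*2 - 16*3 = -373
Area = |362 + 373|/2 = 735/2 = 367.5000

367.5000 sq units


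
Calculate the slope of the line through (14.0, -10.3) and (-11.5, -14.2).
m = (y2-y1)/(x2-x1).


dy = -14.2 + 10.3 = -3.9
dx = -11.5 - 14.0 = -25.5
m = -3.9/(-25.5) = 0.1529

m = 0.1529


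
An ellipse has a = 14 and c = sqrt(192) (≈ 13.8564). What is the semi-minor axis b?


b^2 = 14^2 - (sqrt(192))^2 = 196 - 192 = 4
b = sqrt(4) = 2

b = 2


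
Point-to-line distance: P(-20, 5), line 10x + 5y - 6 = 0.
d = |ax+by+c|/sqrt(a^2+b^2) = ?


|10*(-20) + 5*5 - 6| = |-181| = 181
sqrt(100 + 25) = sqrt(125) = 11.1803
d = 181/sqrt(125) = 16.1891

16.1891


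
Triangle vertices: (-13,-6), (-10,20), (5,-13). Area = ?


-13*(20+ 13) = -429
-10*(-13+ 6) = 70
5*(-6-20) = -130
sum = -489
Area = |-489|/2 = 244.5000

244.5000 sq units


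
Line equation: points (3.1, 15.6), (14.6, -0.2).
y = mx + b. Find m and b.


m = (-15.8)/(11.5) = -1.3739
b = y1 - m*x1 = 15.6 - (-15.8*3.1)/(11.5) = 15.6 + 4.2591 = 19.8591

y = -1.3739x + 19.8591


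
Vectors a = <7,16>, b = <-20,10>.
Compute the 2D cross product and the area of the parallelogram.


cross = 7*10 - 16*(-20) = 70 + 320 = 390
Parallelogram area = |390| = 390

cross = 390, parallelogram area = 390


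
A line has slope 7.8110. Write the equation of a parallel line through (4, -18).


Parallel lines have equal slopes.
m2 = 7.8110
b2 = -18 - 7.8110*4 = -49.2440

y = 7.8110x - 49.2440


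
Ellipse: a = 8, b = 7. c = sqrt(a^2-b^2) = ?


c^2 = 8^2 - 7^2 = 64 - 49 = 15
c = sqrt(15) = 3.8730

c = 3.8730


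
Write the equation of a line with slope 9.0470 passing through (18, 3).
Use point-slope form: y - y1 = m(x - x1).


y - 3 = 9.0470(x - 18)
y = 9.0470x + 3 - 9.0470*18
y = 9.0470x - 159.8460

y = 9.0470x - 159.8460


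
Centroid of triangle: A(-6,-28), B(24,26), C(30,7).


Gx = (-6+24+30)/3 = 48/3 = 16.0000
Gy = (-28+26+7)/3 = 5/3 = 1.6667

G = (16.0000, 1.6667)


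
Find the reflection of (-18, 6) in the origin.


Reflection rule for origin: (-x, -y)
(-18, 6) -> (18, -6)

(18, -6)


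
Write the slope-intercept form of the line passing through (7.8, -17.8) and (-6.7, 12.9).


m = (30.7)/(-14.5) = -2.1172
b = y1 - m*x1 = -17.8 - (30.7*7.8)/(-14.5) = -17.8 + 16.5145 = -1.2855

y = -2.1172x - 1.2855


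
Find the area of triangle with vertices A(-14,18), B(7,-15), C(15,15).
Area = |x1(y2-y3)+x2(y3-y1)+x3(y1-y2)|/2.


-14*(-15-15) = 420
7*(15-18) = -21
15*(18+ 15) = 495
sum = 894
Area = |894|/2 = 447.0000

447.0000 sq units


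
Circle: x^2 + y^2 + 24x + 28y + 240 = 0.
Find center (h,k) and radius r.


h = -D/2 = -24/2 = -12
k = -E/2 = -28/2 = -14
r^2 = h^2 + k^2 - F = 144 + 196 - 240 = 100
r = 10

Center (-12, -14), radius = 10


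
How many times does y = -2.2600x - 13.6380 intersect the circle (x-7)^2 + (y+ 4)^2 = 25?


Substitute y = -2.2600x - 13.6380: (x-7)^2 + (-2.2600x- 13.6380+ 4)^2 = 25
Expand to Ax^2 + Bx + C = 0, where b-k = -9.638
A = 1+m^2 = 6.1076
B = 2(m(b-k) - h) = 2(-2.2600*(-9.638) - 7) = 29.56376
C = h^2 + (b-k)^2 - r^2 = 49 + 92.891044 - 25 = 116.891044
disc = B^2-4AC = 874.0159 - 2855.6950 = -1981.6791
disc < 0

0 intersection points


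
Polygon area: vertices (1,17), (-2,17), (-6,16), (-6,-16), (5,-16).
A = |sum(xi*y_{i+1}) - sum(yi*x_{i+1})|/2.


sum(xi*y_{i+1}) = 1*17 - 2*16 - 6*(-16) - 6*(-16) + 5*17 = 262
sum(yi*x_{i+1}) = 17*(-2) + 17*(-6) + 16*(-6) - 16*5 - 16*1 = -328
Area = |262 + 328|/2 = 590/2 = 295.0000

295.0000 sq units


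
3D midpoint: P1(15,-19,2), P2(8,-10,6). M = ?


Mx = (15+8)/2 = 11.5000
My = (-19- 10)/2 = -14.5000
Mz = (2+6)/2 = 4.0000

M = (11.5000, -14.5000, 4.0000)


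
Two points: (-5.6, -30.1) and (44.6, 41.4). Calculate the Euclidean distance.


dx = 44.6 + 5.6 = 50.2
dy = 41.4 + 30.1 = 71.5
d = sqrt(2520.04 + 5112.25) = sqrt(7632.29) = 87.3630

87.3630


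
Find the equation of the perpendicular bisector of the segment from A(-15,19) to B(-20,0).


Midpoint = (-17.5, 9.5)
Slope of AB = dy/dx = -19/(-5) = 3.8000
Perp slope = -dx/dy = -5/19 = -0.2632
b = My - (perp slope)*Mx = 9.5 + (-5*(-17.5))/(-19) = 9.5 - 4.6053 = 4.8947

y = -0.2632x + 4.8947


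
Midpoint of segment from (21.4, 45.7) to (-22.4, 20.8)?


Mx = (21.4 - 22.4)/2 = -1.0/2 = -0.5000
My = (45.7 + 20.8)/2 = 66.5/2 = 33.2500

(-0.5000, 33.2500)


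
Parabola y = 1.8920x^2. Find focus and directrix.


a = 1.8920
1/(4a) = 0.1321
Focus = (0, 0.1321)
Directrix: y = -0.1321

Focus = (0, 0.1321), Directrix: y = -0.1321


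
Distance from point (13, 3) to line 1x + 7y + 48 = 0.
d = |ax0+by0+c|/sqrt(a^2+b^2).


|1*13 + 7*3 + 48| = |82| = 82
sqrt(1 + 49) = sqrt(50) = 7.0711
d = 82/sqrt(50) = 11.5966

11.5966


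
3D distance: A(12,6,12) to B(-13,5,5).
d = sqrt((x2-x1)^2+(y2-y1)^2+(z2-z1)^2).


dx=-25, dy=-1, dz=-7
d = sqrt(625+1+49) = sqrt(675) = 25.9808

25.9808


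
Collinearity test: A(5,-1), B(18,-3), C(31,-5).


5*(-3+ 5) + 18*(-5+ 1) + 31*(-1+ 3)
= 10 - 72 + 62 = 0

Yes, collinear (determinant = 0)


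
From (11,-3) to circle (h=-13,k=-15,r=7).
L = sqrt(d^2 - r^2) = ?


d = sqrt((11+ 13)^2 + (-3+ 15)^2) = sqrt(576+144) = 26.8328
L = sqrt(720.0000 - 49) = sqrt(671.0000) = 25.9037

25.9037


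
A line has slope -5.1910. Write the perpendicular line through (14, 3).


Perpendicular slope = -1/m1 = -1/(-5.1910) = 0.1926
b2 = y0 - m2*x0 = 3 + 14/(-5.1910) = 3 - 2.6970 = 0.3030

y = 0.1926x + 0.3030


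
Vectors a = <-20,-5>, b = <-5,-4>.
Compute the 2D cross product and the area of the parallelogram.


cross = -20*(-4) + 5*(-5) = 80 - 25 = 55
Parallelogram area = |55| = 55

cross = 55, parallelogram area = 55


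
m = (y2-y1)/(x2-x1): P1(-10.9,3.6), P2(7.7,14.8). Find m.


dy = 14.8 - 3.6 = 11.2
dx = 7.7 + 10.9 = 18.6
m = 11.2/18.6 = 0.6022

m = 0.6022


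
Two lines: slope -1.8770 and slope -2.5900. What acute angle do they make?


m1-m2 = 0.713
1+m1*m2 = 5.86143
tan(theta) = |0.713/5.86143| = 0.121643
theta = arctan(|0.713/5.86143|) = 6.9355 degrees (acute angle)

6.9355 degrees


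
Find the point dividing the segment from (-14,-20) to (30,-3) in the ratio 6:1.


Px = (6*30 + 1*(-14))/7 = 166/7 = 23.7143
Py = (6*(-3) + 1*(-20))/7 = -38/7 = -5.4286

P = (23.7143, -5.4286)


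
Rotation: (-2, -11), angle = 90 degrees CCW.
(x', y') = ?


cos(90) = 0, sin(90) = 1
x' = -2*0 + 11*1 = 11
y' = -2*1 - 11*0 = -2

(11, -2)


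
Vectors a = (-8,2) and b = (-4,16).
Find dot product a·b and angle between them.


a·b = -8*(-4) + 2*16 = 32 + 32 = 64
|a| = sqrt(64+4) = 8.2462
|b| = sqrt(16+256) = 16.4924
cos(theta) = 64/(sqrt(68)*sqrt(272)) = 64/sqrt(18496) = 0.470588
theta = arccos(64/sqrt(18496)) = 61.9275 degrees

a·b = 64, theta = 61.9275 deg


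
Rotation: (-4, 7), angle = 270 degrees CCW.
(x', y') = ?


cos(270) = 0, sin(270) = -1
x' = -4*0 - 7*(-1) = 7
y' = -4*(-1) + 7*0 = 4

(7, 4)


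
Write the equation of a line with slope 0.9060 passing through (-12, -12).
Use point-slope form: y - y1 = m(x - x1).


y + 12 = 0.9060(x + 12)
y = 0.9060x - 12 - 0.9060*(-12)
y = 0.9060x - 1.1280

y = 0.9060x - 1.1280


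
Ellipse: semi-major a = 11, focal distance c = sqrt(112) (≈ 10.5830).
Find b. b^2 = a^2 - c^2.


b^2 = 11^2 - (sqrt(112))^2 = 121 - 112 = 9
b = sqrt(9) = 3

b = 3


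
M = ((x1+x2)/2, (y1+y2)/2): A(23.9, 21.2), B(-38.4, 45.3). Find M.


Mx = (23.9 - 38.4)/2 = -14.5/2 = -7.2500
My = (21.2 + 45.3)/2 = 66.5/2 = 33.2500

(-7.2500, 33.2500)


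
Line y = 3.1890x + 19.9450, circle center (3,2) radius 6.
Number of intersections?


Substitute y = 3.1890x + 19.9450: (x-3)^2 + (3.1890x+19.9450-2)^2 = 36
Expand to Ax^2 + Bx + C = 0, where b-k = 17.945
A = 1+m^2 = 11.169721
B = 2(m(b-k) - h) = 2(3.1890*17.945 - 3) = 108.45321
C = h^2 + (b-k)^2 - r^2 = 9 + 322.023025 - 36 = 295.023025
disc = B^2-4AC = 11762.0988 - 13181.2995 = -1419.2007
disc < 0

0 intersection points


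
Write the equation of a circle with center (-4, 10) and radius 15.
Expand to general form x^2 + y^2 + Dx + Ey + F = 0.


(x+ 4)^2 + (y-10)^2 = 15^2
D = -2h = 8, E = -2k = -20
F = h^2+k^2-r^2 = 16+100-225 = -109

x^2 + y^2 + 8x - 20y - 109 = 0


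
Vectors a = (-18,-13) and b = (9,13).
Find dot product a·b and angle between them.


a·b = -18*9 - 13*13 = -162 - 169 = -331
|a| = sqrt(324+169) = 22.2036
|b| = sqrt(81+169) = 15.8114
cos(theta) = -331/(sqrt(493)*sqrt(250)) = -331/sqrt(123250) = -0.942832
theta = arccos(-331/sqrt(123250)) = 160.5328 degrees

a·b = -331, theta = 160.5328 deg


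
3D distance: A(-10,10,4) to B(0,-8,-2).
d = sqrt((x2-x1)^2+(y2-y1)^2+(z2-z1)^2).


dx=10, dy=-18, dz=-6
d = sqrt(100+324+36) = sqrt(460) = 21.4476

21.4476


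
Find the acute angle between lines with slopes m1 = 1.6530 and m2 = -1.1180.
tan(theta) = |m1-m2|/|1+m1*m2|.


m1-m2 = 2.771
1+m1*m2 = -0.848054
tan(theta) = |2.771/(-0.848054)| = 3.267481
theta = arctan(|2.771/(-0.848054)|) = 72.9835 degrees (acute angle)

72.9835 degrees


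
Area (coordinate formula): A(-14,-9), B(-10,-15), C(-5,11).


-14*(-15-11) = 364
-10*(11+ 9) = -200
-5*(-9+ 15) = -30
sum = 134
Area = |134|/2 = 67.0000

67.0000 sq units


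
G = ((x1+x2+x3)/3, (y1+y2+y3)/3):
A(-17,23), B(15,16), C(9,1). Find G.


Gx = (-17+15+9)/3 = 7/3 = 2.3333
Gy = (23+16+1)/3 = 40/3 = 13.3333

G = (2.3333, 13.3333)


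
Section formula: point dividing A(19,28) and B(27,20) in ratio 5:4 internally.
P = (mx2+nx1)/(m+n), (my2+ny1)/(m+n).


Px = (5*27 + 4*19)/9 = 211/9 = 23.4444
Py = (5*20 + 4*28)/9 = 212/9 = 23.5556

P = (23.4444, 23.5556)


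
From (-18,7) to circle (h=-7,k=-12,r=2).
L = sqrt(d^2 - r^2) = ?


d = sqrt((-18+ 7)^2 + (7+ 12)^2) = sqrt(121+361) = 21.9545
L = sqrt(482.0000 - 4) = sqrt(478.0000) = 21.8632

21.8632


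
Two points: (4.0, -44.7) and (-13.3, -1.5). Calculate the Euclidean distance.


dx = -13.3 - 4.0 = -17.3
dy = -1.5 + 44.7 = 43.2
d = sqrt(299.29 + 1866.24) = sqrt(2165.53) = 46.5353

46.5353


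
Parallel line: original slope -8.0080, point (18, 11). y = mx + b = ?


Parallel lines have equal slopes.
m2 = -8.0080
b2 = 11 + 8.0080*18 = 155.1440

y = -8.0080x + 155.1440


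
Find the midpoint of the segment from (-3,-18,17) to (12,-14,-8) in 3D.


Mx = (-3+12)/2 = 4.5000
My = (-18- 14)/2 = -16.0000
Mz = (17- 8)/2 = 4.5000

M = (4.5000, -16.0000, 4.5000)


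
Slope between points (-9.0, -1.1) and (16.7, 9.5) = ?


dy = 9.5 + 1.1 = 10.6
dx = 16.7 + 9.0 = 25.7
m = 10.6/25.7 = 0.4125

m = 0.4125


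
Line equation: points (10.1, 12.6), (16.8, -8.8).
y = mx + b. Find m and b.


m = (-21.4)/(6.7) = -3.1940
b = y1 - m*x1 = 12.6 - (-21.4*10.1)/(6.7) = 12.6 + 32.2597 = 44.8597

y = -3.1940x + 44.8597


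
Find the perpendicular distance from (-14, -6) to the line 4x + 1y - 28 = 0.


|4*(-14) + 1*(-6) - 28| = |-90| = 90
sqrt(16 + 1) = sqrt(17) = 4.1231
d = 90/sqrt(17) = 21.8282

21.8282


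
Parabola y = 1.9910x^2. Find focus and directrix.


a = 1.9910
1/(4a) = 0.1256
Focus = (0, 0.1256)
Directrix: y = -0.1256

Focus = (0, 0.1256), Directrix: y = -0.1256


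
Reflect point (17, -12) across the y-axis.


Reflection rule for y-axis: (-x, y)
(17, -12) -> (-17, -12)

(-17, -12)


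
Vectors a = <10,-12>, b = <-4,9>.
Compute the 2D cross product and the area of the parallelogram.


cross = 10*9 + 12*(-4) = 90 - 48 = 42
Parallelogram area = |42| = 42

cross = 42, parallelogram area = 42


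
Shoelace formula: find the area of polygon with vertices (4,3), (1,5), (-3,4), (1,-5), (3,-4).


sum(xi*y_{i+1}) = 4*5 + 1*4 - 3*(-5) + 1*(-4) + 3*3 = 44
sum(yi*x_{i+1}) = 3*1 + 5*(-3) + 4*1 - 5*3 - 4*4 = -39
Area = |44 + 39|/2 = 83/2 = 41.5000

41.5000 sq units


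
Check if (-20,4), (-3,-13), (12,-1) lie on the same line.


-20*(-13+ 1) - 3*(-1-4) + 12*(4+ 13)
= 240 + 15 + 204 = 459

No, not collinear (determinant = 459)


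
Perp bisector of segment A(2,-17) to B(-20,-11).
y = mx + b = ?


Midpoint = (-9, -14)
Slope of AB = dy/dx = 6/(-22) = -0.2727
Perp slope = -dx/dy = 22/6 = 3.6667
b = My - (perp slope)*Mx = -14 + (-22*(-9))/6 = -14 + 33.0000 = 19.0000

y = 3.6667x + 19.0000


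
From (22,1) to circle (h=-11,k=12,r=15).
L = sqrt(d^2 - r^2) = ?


d = sqrt((22+ 11)^2 + (1-12)^2) = sqrt(1089+121) = 34.7851
L = sqrt(1210.0000 - 225) = sqrt(985.0000) = 31.3847

31.3847


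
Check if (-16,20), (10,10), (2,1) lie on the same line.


-16*(10-1) + 10*(1-20) + 2*(20-10)
= -144 - 190 + 20 = -314

No, not collinear (determinant = -314)


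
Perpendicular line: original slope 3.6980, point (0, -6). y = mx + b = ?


Perpendicular slope = -1/m1 = -1/3.6980 = -0.2704
b2 = y0 - m2*x0 = -6 + 0/3.6980 = -6 + 0 = -6.0000

y = -0.2704x - 6.0000


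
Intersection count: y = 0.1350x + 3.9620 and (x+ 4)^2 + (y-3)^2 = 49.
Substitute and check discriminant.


Substitute y = 0.1350x + 3.9620: (x+ 4)^2 + (0.1350x+3.9620-3)^2 = 49
Expand to Ax^2 + Bx + C = 0, where b-k = 0.962
A = 1+m^2 = 1.018225
B = 2(m(b-k) - h) = 2(0.1350*0.962 + 4) = 8.25974
C = h^2 + (b-k)^2 - r^2 = 16 + 0.925444 - 49 = -32.074556
disc = B^2-4AC = 68.2233 + 130.6365 = 198.8598
disc > 0

2 intersection points


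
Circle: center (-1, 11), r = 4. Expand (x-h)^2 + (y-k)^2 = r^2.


(x+ 1)^2 + (y-11)^2 = 4^2
D = -2h = 2, E = -2k = -22
F = h^2+k^2-r^2 = 1+121-16 = 106

x^2 + y^2 + 2x - 22y + 106 = 0


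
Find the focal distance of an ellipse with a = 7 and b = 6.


c^2 = 7^2 - 6^2 = 49 - 36 = 13
c = sqrt(13) = 3.6056

c = 3.6056


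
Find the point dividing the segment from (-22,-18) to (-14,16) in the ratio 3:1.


Px = (3*(-14) + 1*(-22))/4 = -64/4 = -16.0000
Py = (3*16 + 1*(-18))/4 = 30/4 = 7.5000

P = (-16.0000, 7.5000)


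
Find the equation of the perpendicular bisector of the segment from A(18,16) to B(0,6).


Midpoint = (9, 11)
Slope of AB = dy/dx = -10/(-18) = 0.5556
Perp slope = -dx/dy = -18/10 = -1.8000
b = My - (perp slope)*Mx = 11 + (-18*9)/(-10) = 11 + 16.2000 = 27.2000

y = -1.8000x + 27.2000


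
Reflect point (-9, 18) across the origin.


Reflection rule for origin: (-x, -y)
(-9, 18) -> (9, -18)

(9, -18)


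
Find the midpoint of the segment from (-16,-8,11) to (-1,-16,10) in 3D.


Mx = (-16- 1)/2 = -8.5000
My = (-8- 16)/2 = -12.0000
Mz = (11+10)/2 = 10.5000

M = (-8.5000, -12.0000, 10.5000)


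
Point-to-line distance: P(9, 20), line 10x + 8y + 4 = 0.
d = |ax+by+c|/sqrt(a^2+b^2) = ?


|10*9 + 8*20 + 4| = |254| = 254
sqrt(100 + 64) = sqrt(164) = 12.8062
d = 254/sqrt(164) = 19.8341

19.8341


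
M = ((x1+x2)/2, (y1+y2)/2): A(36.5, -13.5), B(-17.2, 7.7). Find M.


Mx = (36.5 - 17.2)/2 = 19.3/2 = 9.6500
My = (-13.5 + 7.7)/2 = -5.8/2 = -2.9000

(9.6500, -2.9000)


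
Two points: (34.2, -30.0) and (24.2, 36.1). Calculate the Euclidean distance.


dx = 24.2 - 34.2 = -10
dy = 36.1 + 30.0 = 66.1
d = sqrt(100 + 4369.21) = sqrt(4469.21) = 66.8522

66.8522


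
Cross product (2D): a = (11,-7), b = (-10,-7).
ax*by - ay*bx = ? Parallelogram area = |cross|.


cross = 11*(-7) + 7*(-10) = -77 - 70 = -147
Parallelogram area = |-147| = 147

cross = -147, parallelogram area = 147


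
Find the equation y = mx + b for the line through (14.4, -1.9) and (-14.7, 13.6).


m = (15.5)/(-29.1) = -0.5326
b = y1 - m*x1 = -1.9 - (15.5*14.4)/(-29.1) = -1.9 + 7.6701 = 5.7701

y = -0.5326x + 5.7701


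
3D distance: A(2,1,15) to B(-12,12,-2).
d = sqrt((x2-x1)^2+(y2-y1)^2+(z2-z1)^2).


dx=-14, dy=11, dz=-17
d = sqrt(196+121+289) = sqrt(606) = 24.6171

24.6171


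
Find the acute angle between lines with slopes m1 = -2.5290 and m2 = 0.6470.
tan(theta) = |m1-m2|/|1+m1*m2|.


m1-m2 = -3.176
1+m1*m2 = -0.636263
tan(theta) = |-3.176/(-0.636263)| = 4.991647
theta = arctan(|-3.176/(-0.636263)|) = 78.6716 degrees (acute angle)

78.6716 degrees


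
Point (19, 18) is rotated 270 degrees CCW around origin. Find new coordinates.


cos(270) = 0, sin(270) = -1
x' = 19*0 - 18*(-1) = 18
y' = 19*(-1) + 18*0 = -19

(18, -19)


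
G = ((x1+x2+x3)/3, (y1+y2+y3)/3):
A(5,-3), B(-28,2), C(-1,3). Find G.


Gx = (5- 28- 1)/3 = -24/3 = -8.0000
Gy = (-3+2+3)/3 = 2/3 = 0.6667

G = (-8.0000, 0.6667)


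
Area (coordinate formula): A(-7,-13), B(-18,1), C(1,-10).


-7*(1+ 10) = -77
-18*(-10+ 13) = -54
1*(-13-1) = -14
sum = -145
Area = |-145|/2 = 72.5000

72.5000 sq units


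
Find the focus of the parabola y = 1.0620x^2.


a = 1.0620
4a = 4.2480
focus = (0, 1/4.2480) = (0, 0.2354)

Focus = (0, 0.2354)


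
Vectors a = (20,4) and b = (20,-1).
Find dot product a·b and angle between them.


a·b = 20*20 + 4*(-1) = 400 - 4 = 396
|a| = sqrt(400+16) = 20.3961
|b| = sqrt(400+1) = 20.0250
cos(theta) = 396/(sqrt(416)*sqrt(401)) = 396/sqrt(166816) = 0.969564
theta = arccos(396/sqrt(166816)) = 14.1723 degrees

a·b = 396, theta = 14.1723 deg


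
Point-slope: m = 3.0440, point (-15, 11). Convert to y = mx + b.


y - 11 = 3.0440(x + 15)
y = 3.0440x + 11 - 3.0440*(-15)
y = 3.0440x + 56.6600

y = 3.0440x + 56.6600


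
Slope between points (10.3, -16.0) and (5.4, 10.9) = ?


dy = 10.9 + 16.0 = 26.9
dx = 5.4 - 10.3 = -4.9
m = 26.9/(-4.9) = -5.4898

m = -5.4898


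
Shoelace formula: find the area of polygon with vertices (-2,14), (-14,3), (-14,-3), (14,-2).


sum(xi*y_{i+1}) = -2*3 - 14*(-3) - 14*(-2) + 14*14 = 260
sum(yi*x_{i+1}) = 14*(-14) + 3*(-14) - 3*14 - 2*(-2) = -276
Area = |260 + 276|/2 = 536/2 = 268.0000

268.0000 sq units


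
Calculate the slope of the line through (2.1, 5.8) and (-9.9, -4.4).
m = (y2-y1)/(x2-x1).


dy = -4.4 - 5.8 = -10.2
dx = -9.9 - 2.1 = -12.0
m = -10.2/(-12.0) = 0.8500

m = 0.8500


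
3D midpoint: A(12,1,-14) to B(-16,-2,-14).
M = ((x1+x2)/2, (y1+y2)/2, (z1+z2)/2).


Mx = (12- 16)/2 = -2.0000
My = (1- 2)/2 = -0.5000
Mz = (-14- 14)/2 = -14.0000

M = (-2.0000, -0.5000, -14.0000)


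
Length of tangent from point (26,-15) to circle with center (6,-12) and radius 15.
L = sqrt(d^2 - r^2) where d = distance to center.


d = sqrt((26-6)^2 + (-15+ 12)^2) = sqrt(400+9) = 20.2237
L = sqrt(409.0000 - 225) = sqrt(184.0000) = 13.5647

13.5647


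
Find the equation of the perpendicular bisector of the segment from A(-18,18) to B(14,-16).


Midpoint = (-2, 1)
Slope of AB = dy/dx = -34/32 = -1.0625
Perp slope = -dx/dy = 32/34 = 0.9412
b = My - (perp slope)*Mx = 1 + (32*(-2))/(-34) = 1 + 1.8824 = 2.8824

y = 0.9412x + 2.8824


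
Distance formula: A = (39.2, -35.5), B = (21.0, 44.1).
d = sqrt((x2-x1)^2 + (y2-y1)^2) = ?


dx = 21.0 - 39.2 = -18.2
dy = 44.1 + 35.5 = 79.6
d = sqrt(331.24 + 6336.16) = sqrt(6667.4) = 81.6541

81.6541


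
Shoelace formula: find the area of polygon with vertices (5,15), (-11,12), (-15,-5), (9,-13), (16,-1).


sum(xi*y_{i+1}) = 5*12 - 11*(-5) - 15*(-13) + 9*(-1) + 16*15 = 541
sum(yi*x_{i+1}) = 15*(-11) + 12*(-15) - 5*9 - 13*16 - 1*5 = -603
Area = |541 + 603|/2 = 1144/2 = 572.0000

572.0000 sq units


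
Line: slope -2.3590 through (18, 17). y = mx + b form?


y - 17 = -2.3590(x - 18)
y = -2.3590x + 17 + 2.3590*18
y = -2.3590x + 59.4620

y = -2.3590x + 59.4620


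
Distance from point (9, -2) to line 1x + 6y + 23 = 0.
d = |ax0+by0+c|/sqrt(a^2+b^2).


|1*9 + 6*(-2) + 23| = |20| = 20
sqrt(1 + 36) = sqrt(37) = 6.0828
d = 20/sqrt(37) = 3.2880

3.2880


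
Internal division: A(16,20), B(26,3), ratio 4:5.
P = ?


Px = (4*26 + 5*16)/9 = 184/9 = 20.4444
Py = (4*3 + 5*20)/9 = 112/9 = 12.4444

P = (20.4444, 12.4444)


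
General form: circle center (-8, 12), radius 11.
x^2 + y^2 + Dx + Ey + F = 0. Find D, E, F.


(x+ 8)^2 + (y-12)^2 = 11^2
D = -2h = 16, E = -2k = -24
F = h^2+k^2-r^2 = 64+144-121 = 87

D = 16, E = -24, F = 87


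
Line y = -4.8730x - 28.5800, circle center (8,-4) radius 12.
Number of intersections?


Substitute y = -4.8730x - 28.5800: (x-8)^2 + (-4.8730x- 28.5800+ 4)^2 = 144
Expand to Ax^2 + Bx + C = 0, where b-k = -24.58
A = 1+m^2 = 24.746129
B = 2(m(b-k) - h) = 2(-4.8730*(-24.58) - 8) = 223.55668
C = h^2 + (b-k)^2 - r^2 = 64 + 604.1764 - 144 = 524.1764
disc = B^2-4AC = 49977.5892 - 51885.3473 = -1907.7581
disc < 0

0 intersection points


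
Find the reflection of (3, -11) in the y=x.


Reflection rule for y=x: (y, x)
(3, -11) -> (-11, 3)

(-11, 3)


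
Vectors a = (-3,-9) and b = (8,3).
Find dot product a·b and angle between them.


a·b = -3*8 - 9*3 = -24 - 27 = -51
|a| = sqrt(9+81) = 9.4868
|b| = sqrt(64+9) = 8.5440
cos(theta) = -51/(sqrt(90)*sqrt(73)) = -51/sqrt(6570) = -0.629198
theta = arccos(-51/sqrt(6570)) = 128.9910 degrees

a·b = -51, theta = 128.9910 deg


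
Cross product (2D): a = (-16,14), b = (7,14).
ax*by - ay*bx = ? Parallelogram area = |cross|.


cross = -16*14 - 14*7 = -224 - 98 = -322
Parallelogram area = |-322| = 322

cross = -322, parallelogram area = 322


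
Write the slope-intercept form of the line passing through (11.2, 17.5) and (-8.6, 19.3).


m = (1.8)/(-19.8) = -0.0909
b = y1 - m*x1 = 17.5 - (1.8*11.2)/(-19.8) = 17.5 + 1.0182 = 18.5182

y = -0.0909x + 18.5182


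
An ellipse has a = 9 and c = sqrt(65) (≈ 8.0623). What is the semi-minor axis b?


b^2 = 9^2 - (sqrt(65))^2 = 81 - 65 = 16
b = sqrt(16) = 4

b = 4


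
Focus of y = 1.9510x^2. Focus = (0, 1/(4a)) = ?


a = 1.9510
4a = 7.8040
focus = (0, 1/7.8040) = (0, 0.1281)

Focus = (0, 0.1281)


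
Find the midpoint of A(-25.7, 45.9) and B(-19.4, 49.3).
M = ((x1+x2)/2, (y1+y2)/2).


Mx = (-25.7 - 19.4)/2 = -45.1/2 = -22.5500
My = (45.9 + 49.3)/2 = 95.2/2 = 47.6000

(-22.5500, 47.6000)


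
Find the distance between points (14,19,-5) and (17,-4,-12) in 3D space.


dx=3, dy=-23, dz=-7
d = sqrt(9+529+49) = sqrt(587) = 24.2281

24.2281


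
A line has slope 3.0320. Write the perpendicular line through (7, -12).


Perpendicular slope = -1/m1 = -1/3.0320 = -0.3298
b2 = y0 - m2*x0 = -12 + 7/3.0320 = -12 + 2.3087 = -9.6913

y = -0.3298x - 9.6913


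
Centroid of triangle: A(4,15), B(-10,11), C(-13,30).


Gx = (4- 10- 13)/3 = -19/3 = -6.3333
Gy = (15+11+30)/3 = 56/3 = 18.6667

G = (-6.3333, 18.6667)


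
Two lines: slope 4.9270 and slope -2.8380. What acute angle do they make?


m1-m2 = 7.765
1+m1*m2 = -12.982826
tan(theta) = |7.765/(-12.982826)| = 0.598098
theta = arctan(|7.765/(-12.982826)|) = 30.8836 degrees (acute angle)

30.8836 degrees


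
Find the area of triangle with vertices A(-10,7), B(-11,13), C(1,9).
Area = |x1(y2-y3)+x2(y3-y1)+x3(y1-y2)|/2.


-10*(13-9) = -40
-11*(9-7) = -22
1*(7-13) = -6
sum = -68
Area = |-68|/2 = 34.0000

34.0000 sq units


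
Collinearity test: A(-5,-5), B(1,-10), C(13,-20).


-5*(-10+ 20) + 1*(-20+ 5) + 13*(-5+ 10)
= -50 - 15 + 65 = 0

Yes, collinear (determinant = 0)


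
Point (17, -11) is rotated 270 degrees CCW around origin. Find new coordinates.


cos(270) = 0, sin(270) = -1
x' = 17*0 + 11*(-1) = -11
y' = 17*(-1) - 11*0 = -17

(-11, -17)


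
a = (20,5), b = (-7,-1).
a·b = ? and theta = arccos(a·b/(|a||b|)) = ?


a·b = 20*(-7) + 5*(-1) = -140 - 5 = -145
|a| = sqrt(400+25) = 20.6155
|b| = sqrt(49+1) = 7.0711
cos(theta) = -145/(sqrt(425)*sqrt(50)) = -145/sqrt(21250) = -0.994692
theta = arccos(-145/sqrt(21250)) = 174.0939 degrees

a·b = -145, theta = 174.0939 deg


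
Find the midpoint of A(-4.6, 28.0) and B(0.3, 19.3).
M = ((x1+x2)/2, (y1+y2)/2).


Mx = (-4.6 + 0.3)/2 = -4.3/2 = -2.1500
My = (28.0 + 19.3)/2 = 47.3/2 = 23.6500

(-2.1500, 23.6500)


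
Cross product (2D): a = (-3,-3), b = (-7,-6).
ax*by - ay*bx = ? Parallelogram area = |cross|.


cross = -3*(-6) + 3*(-7) = 18 - 21 = -3
Parallelogram area = |-3| = 3

cross = -3, parallelogram area = 3


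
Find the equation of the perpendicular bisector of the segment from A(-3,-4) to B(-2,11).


Midpoint = (-2.5, 3.5)
Slope of AB = dy/dx = 15/1 = 15.0000
Perp slope = -dx/dy = -1/15 = -0.0667
b = My - (perp slope)*Mx = 3.5 + (1*(-2.5))/15 = 3.5 - 0.1667 = 3.3333

y = -0.0667x + 3.3333


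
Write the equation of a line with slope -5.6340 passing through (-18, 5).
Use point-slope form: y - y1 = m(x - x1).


y - 5 = -5.6340(x + 18)
y = -5.6340x + 5 + 5.6340*(-18)
y = -5.6340x - 96.4120

y = -5.6340x - 96.4120


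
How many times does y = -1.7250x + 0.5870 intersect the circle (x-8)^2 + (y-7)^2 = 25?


Substitute y = -1.7250x + 0.5870: (x-8)^2 + (-1.7250x+0.5870-7)^2 = 25
Expand to Ax^2 + Bx + C = 0, where b-k = -6.413
A = 1+m^2 = 3.975625
B = 2(m(b-k) - h) = 2(-1.7250*(-6.413) - 8) = 6.12485
C = h^2 + (b-k)^2 - r^2 = 64 + 41.126569 - 25 = 80.126569
disc = B^2-4AC = 37.5138 - 1274.2128 = -1236.6990
disc < 0

0 intersection points


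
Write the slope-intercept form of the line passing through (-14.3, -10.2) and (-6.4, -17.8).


m = (-7.6)/(7.9) = -0.9620
b = y1 - m*x1 = -10.2 - (-7.6*(-14.3))/(7.9) = -10.2 - 13.7570 = -23.9570

y = -0.9620x - 23.9570


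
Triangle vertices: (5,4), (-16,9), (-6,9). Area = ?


5*(9-9) = 0
-16*(9-4) = -80
-6*(4-9) = 30
sum = -50
Area = |-50|/2 = 25.0000

25.0000 sq units


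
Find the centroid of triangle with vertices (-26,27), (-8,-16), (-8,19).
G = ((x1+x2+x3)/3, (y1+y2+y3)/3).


Gx = (-26- 8- 8)/3 = -42/3 = -14.0000
Gy = (27- 16+19)/3 = 30/3 = 10.0000

G = (-14.0000, 10.0000)


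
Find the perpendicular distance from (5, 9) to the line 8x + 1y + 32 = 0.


|8*5 + 1*9 + 32| = |81| = 81
sqrt(64 + 1) = sqrt(65) = 8.0623
d = 81/sqrt(65) = 10.0468

10.0468


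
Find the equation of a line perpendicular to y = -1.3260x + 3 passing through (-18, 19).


Perpendicular slope = -1/m1 = -1/(-1.3260) = 0.7541
b2 = y0 - m2*x0 = 19 - 18/(-1.3260) = 19 + 13.5747 = 32.5747

y = 0.7541x + 32.5747


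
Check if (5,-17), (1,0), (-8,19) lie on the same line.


5*(0-19) + 1*(19+ 17) - 8*(-17-0)
= -95 + 36 + 136 = 77

No, not collinear (determinant = 77)


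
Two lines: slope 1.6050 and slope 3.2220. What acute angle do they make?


m1-m2 = -1.617
1+m1*m2 = 6.17131
tan(theta) = |-1.617/6.17131| = 0.262019
theta = arctan(|-1.617/6.17131|) = 14.6825 degrees (acute angle)

14.6825 degrees


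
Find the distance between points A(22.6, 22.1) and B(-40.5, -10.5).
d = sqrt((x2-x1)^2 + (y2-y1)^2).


dx = -40.5 - 22.6 = -63.1
dy = -10.5 - 22.1 = -32.6
d = sqrt(3981.61 + 1062.76) = sqrt(5044.37) = 71.0237

71.0237


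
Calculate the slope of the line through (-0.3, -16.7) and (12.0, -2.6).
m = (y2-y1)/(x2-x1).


dy = -2.6 + 16.7 = 14.1
dx = 12.0 + 0.3 = 12.3
m = 14.1/12.3 = 1.1463

m = 1.1463


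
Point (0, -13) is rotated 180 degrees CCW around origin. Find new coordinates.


cos(180) = -1, sin(180) = 0
x' = 0*(-1) + 13*0 = 0
y' = 0*0 - 13*(-1) = 13

(0, 13)


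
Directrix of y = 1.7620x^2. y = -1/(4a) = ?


a = 1.7620
1/(4a) = 0.1419
directrix: y = -0.1419 = -0.1419

y = -0.1419


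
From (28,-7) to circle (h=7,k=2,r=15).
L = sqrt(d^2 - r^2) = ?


d = sqrt((28-7)^2 + (-7-2)^2) = sqrt(441+81) = 22.8473
L = sqrt(522.0000 - 225) = sqrt(297.0000) = 17.2337

17.2337


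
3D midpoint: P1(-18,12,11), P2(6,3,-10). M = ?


Mx = (-18+6)/2 = -6.0000
My = (12+3)/2 = 7.5000
Mz = (11- 10)/2 = 0.5000

M = (-6.0000, 7.5000, 0.5000)


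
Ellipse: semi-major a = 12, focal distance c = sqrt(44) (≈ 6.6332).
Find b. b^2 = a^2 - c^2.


b^2 = 12^2 - (sqrt(44))^2 = 144 - 44 = 100
b = sqrt(100) = 10

b = 10


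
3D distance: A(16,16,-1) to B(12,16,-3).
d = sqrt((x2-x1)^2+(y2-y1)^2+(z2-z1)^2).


dx=-4, dy=0, dz=-2
d = sqrt(16+0+4) = sqrt(20) = 4.4721

4.4721


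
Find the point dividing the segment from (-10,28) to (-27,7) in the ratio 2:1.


Px = (2*(-27) + 1*(-10))/3 = -64/3 = -21.3333
Py = (2*7 + 1*28)/3 = 42/3 = 14.0000

P = (-21.3333, 14.0000)


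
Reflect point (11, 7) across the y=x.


Reflection rule for y=x: (y, x)
(11, 7) -> (7, 11)

(7, 11)


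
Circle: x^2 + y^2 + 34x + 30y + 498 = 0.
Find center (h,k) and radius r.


h = -D/2 = -34/2 = -17
k = -E/2 = -30/2 = -15
r^2 = h^2 + k^2 - F = 289 + 225 - 498 = 16
r = 4

Center (-17, -15), radius = 4


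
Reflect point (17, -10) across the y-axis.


Reflection rule for y-axis: (-x, y)
(17, -10) -> (-17, -10)

(-17, -10)


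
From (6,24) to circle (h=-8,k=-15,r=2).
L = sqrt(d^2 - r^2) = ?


d = sqrt((6+ 8)^2 + (24+ 15)^2) = sqrt(196+1521) = 41.4367
L = sqrt(1717.0000 - 4) = sqrt(1713.0000) = 41.3884

41.3884


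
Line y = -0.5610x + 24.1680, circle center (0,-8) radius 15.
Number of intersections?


Substitute y = -0.5610x + 24.1680: (x-0)^2 + (-0.5610x+24.1680+ 8)^2 = 225
Expand to Ax^2 + Bx + C = 0, where b-k = 32.168
A = 1+m^2 = 1.314721
B = 2(m(b-k) - h) = 2(-0.5610*32.168 - 0) = -36.092496
C = h^2 + (b-k)^2 - r^2 = 0 + 1034.780224 - 225 = 809.780224
disc = B^2-4AC = 1302.6683 - 4258.5403 = -2955.8720
disc < 0

0 intersection points


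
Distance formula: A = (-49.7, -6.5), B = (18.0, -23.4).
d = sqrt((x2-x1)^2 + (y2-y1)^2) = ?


dx = 18.0 + 49.7 = 67.7
dy = -23.4 + 6.5 = -16.9
d = sqrt(4583.29 + 285.61) = sqrt(4868.9) = 69.7775

69.7775


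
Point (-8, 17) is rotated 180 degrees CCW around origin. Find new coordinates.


cos(180) = -1, sin(180) = 0
x' = -8*(-1) - 17*0 = 8
y' = -8*0 + 17*(-1) = -17

(8, -17)


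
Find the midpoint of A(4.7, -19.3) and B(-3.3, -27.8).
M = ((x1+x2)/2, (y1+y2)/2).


Mx = (4.7 - 3.3)/2 = 1.4/2 = 0.7000
My = (-19.3 - 27.8)/2 = -47.1/2 = -23.5500

(0.7000, -23.5500)


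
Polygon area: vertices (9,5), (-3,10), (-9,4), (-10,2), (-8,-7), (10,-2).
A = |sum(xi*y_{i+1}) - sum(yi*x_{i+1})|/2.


sum(xi*y_{i+1}) = 9*10 - 3*4 - 9*2 - 10*(-7) - 8*(-2) + 10*5 = 196
sum(yi*x_{i+1}) = 5*(-3) + 10*(-9) + 4*(-10) + 2*(-8) - 7*10 - 2*9 = -249
Area = |196 + 249|/2 = 445/2 = 222.5000

222.5000 sq units


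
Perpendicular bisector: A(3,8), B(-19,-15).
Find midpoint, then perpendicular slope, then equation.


Midpoint = (-8, -3.5)
Slope of AB = dy/dx = -23/(-22) = 1.0455
Perp slope = -dx/dy = -22/23 = -0.9565
b = My - (perp slope)*Mx = -3.5 + (-22*(-8))/(-23) = -3.5 - 7.6522 = -11.1522

y = -0.9565x - 11.1522


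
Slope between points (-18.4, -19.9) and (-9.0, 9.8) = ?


dy = 9.8 + 19.9 = 29.7
dx = -9.0 + 18.4 = 9.4
m = 29.7/9.4 = 3.1596

m = 3.1596


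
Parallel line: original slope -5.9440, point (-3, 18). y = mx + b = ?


Parallel lines have equal slopes.
m2 = -5.9440
b2 = 18 + 5.9440*(-3) = 0.1680

y = -5.9440x + 0.1680


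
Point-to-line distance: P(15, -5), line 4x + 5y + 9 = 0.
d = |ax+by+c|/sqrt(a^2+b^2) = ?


|4*15 + 5*(-5) + 9| = |44| = 44
sqrt(16 + 25) = sqrt(41) = 6.4031
d = 44/sqrt(41) = 6.8716

6.8716


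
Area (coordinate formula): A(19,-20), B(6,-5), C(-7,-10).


19*(-5+ 10) = 95
6*(-10+ 20) = 60
-7*(-20+ 5) = 105
sum = 260
Area = |260|/2 = 130.0000

130.0000 sq units


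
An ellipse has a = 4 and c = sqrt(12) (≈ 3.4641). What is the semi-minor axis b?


b^2 = 4^2 - (sqrt(12))^2 = 16 - 12 = 4
b = sqrt(4) = 2

b = 2


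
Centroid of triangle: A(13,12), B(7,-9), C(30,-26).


Gx = (13+7+30)/3 = 50/3 = 16.6667
Gy = (12- 9- 26)/3 = -23/3 = -7.6667

G = (16.6667, -7.6667)


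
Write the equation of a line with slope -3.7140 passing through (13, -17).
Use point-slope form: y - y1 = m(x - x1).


y + 17 = -3.7140(x - 13)
y = -3.7140x - 17 + 3.7140*13
y = -3.7140x + 31.2820

y = -3.7140x + 31.2820


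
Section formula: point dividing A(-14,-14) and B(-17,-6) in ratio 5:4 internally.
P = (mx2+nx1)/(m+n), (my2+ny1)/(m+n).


Px = (5*(-17) + 4*(-14))/9 = -141/9 = -15.6667
Py = (5*(-6) + 4*(-14))/9 = -86/9 = -9.5556

P = (-15.6667, -9.5556)


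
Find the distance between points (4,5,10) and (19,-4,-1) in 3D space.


dx=15, dy=-9, dz=-11
d = sqrt(225+81+121) = sqrt(427) = 20.6640

20.6640


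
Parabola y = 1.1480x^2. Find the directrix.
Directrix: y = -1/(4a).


a = 1.1480
1/(4a) = 0.2178
directrix: y = -0.2178 = -0.2178

y = -0.2178


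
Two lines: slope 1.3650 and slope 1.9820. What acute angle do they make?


m1-m2 = -0.617
1+m1*m2 = 3.70543
tan(theta) = |-0.617/3.70543| = 0.166512
theta = arctan(|-0.617/3.70543|) = 9.4537 degrees (acute angle)

9.4537 degrees


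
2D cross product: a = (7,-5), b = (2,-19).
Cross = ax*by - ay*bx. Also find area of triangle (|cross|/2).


cross = 7*(-19) + 5*2 = -133 + 10 = -123
Triangle area = |-123|/2 = 123/2 = 61.5000

cross = -123, triangle area = 61.5000


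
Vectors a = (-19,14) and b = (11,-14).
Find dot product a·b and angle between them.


a·b = -19*11 + 14*(-14) = -209 - 196 = -405
|a| = sqrt(361+196) = 23.6008
|b| = sqrt(121+196) = 17.8045
cos(theta) = -405/(sqrt(557)*sqrt(317)) = -405/sqrt(176569) = -0.963824
theta = arccos(-405/sqrt(176569)) = 164.5416 degrees

a·b = -405, theta = 164.5416 deg


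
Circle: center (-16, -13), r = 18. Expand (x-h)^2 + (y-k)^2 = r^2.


(x+ 16)^2 + (y+ 13)^2 = 18^2
D = -2h = 32, E = -2k = 26
F = h^2+k^2-r^2 = 256+169-324 = 101

x^2 + y^2 + 32x + 26y + 101 = 0


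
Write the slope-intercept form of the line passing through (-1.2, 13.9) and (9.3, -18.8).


m = (-32.7)/(10.5) = -3.1143
b = y1 - m*x1 = 13.9 - (-32.7*(-1.2))/(10.5) = 13.9 - 3.7371 = 10.1629

y = -3.1143x + 10.1629


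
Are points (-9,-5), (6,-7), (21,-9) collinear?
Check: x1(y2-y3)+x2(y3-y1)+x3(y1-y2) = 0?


-9*(-7+ 9) + 6*(-9+ 5) + 21*(-5+ 7)
= -18 - 24 + 42 = 0

Yes, collinear (determinant = 0)


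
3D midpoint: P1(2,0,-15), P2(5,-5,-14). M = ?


Mx = (2+5)/2 = 3.5000
My = (0- 5)/2 = -2.5000
Mz = (-15- 14)/2 = -14.5000

M = (3.5000, -2.5000, -14.5000)


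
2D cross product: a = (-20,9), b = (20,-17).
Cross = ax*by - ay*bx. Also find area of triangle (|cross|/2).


cross = -20*(-17) - 9*20 = 340 - 180 = 160
Triangle area = |160|/2 = 160/2 = 80.0000

cross = 160, triangle area = 80.0000


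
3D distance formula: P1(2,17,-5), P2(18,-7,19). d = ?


dx=16, dy=-24, dz=24
d = sqrt(256+576+576) = sqrt(1408) = 37.5233

37.5233


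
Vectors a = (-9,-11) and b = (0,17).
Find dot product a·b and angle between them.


a·b = -9*0 - 11*17 = 0 - 187 = -187
|a| = sqrt(81+121) = 14.2127
|b| = sqrt(0+289) = 17.0000
cos(theta) = -187/(sqrt(202)*sqrt(289)) = -187/sqrt(58378) = -0.773957
theta = arccos(-187/sqrt(58378)) = 140.7106 degrees

a·b = -187, theta = 140.7106 deg


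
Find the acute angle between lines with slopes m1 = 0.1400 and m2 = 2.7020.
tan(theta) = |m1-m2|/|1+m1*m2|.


m1-m2 = -2.562
1+m1*m2 = 1.37828
tan(theta) = |-2.562/1.37828| = 1.858839
theta = arctan(|-2.562/1.37828|) = 61.7211 degrees (acute angle)

61.7211 degrees


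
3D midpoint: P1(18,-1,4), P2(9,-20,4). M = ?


Mx = (18+9)/2 = 13.5000
My = (-1- 20)/2 = -10.5000
Mz = (4+4)/2 = 4.0000

M = (13.5000, -10.5000, 4.0000)


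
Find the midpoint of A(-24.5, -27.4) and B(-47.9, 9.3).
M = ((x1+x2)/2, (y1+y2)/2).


Mx = (-24.5 - 47.9)/2 = -72.4/2 = -36.2000
My = (-27.4 + 9.3)/2 = -18.1/2 = -9.0500

(-36.2000, -9.0500)


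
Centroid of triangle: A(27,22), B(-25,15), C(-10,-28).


Gx = (27- 25- 10)/3 = -8/3 = -2.6667
Gy = (22+15- 28)/3 = 9/3 = 3.0000

G = (-2.6667, 3.0000)
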